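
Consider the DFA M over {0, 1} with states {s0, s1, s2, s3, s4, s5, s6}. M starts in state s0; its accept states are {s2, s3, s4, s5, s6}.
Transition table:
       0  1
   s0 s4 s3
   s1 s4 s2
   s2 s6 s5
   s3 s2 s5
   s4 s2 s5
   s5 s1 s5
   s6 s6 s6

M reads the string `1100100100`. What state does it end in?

s0 --1--> s3
s3 --1--> s5
s5 --0--> s1
s1 --0--> s4
s4 --1--> s5
s5 --0--> s1
s1 --0--> s4
s4 --1--> s5
s5 --0--> s1
s1 --0--> s4

s4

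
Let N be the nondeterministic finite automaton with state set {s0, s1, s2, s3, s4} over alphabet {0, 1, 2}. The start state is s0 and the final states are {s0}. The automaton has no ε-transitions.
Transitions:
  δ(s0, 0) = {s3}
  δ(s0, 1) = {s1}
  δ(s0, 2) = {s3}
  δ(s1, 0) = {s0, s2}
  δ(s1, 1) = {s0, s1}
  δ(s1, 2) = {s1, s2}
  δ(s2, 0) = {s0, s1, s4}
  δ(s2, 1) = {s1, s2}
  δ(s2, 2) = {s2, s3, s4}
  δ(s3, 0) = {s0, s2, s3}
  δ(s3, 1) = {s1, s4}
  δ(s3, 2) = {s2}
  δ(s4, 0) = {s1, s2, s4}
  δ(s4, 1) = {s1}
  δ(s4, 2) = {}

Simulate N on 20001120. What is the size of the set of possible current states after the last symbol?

5

Start: {s0}
read 2: {s3}
read 0: {s0, s2, s3}
read 0: {s0, s1, s2, s3, s4}
read 0: {s0, s1, s2, s3, s4}
read 1: {s0, s1, s2, s4}
read 1: {s0, s1, s2}
read 2: {s1, s2, s3, s4}
read 0: {s0, s1, s2, s3, s4}
Final reachable set {s0, s1, s2, s3, s4} has 5 states.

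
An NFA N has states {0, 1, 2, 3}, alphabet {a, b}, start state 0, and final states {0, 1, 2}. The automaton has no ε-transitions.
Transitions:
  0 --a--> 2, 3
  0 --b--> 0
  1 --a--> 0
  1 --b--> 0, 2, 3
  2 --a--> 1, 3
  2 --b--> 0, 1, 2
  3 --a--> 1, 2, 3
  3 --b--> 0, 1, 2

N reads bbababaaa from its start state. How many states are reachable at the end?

Start: {0}
read b: {0}
read b: {0}
read a: {2, 3}
read b: {0, 1, 2}
read a: {0, 1, 2, 3}
read b: {0, 1, 2, 3}
read a: {0, 1, 2, 3}
read a: {0, 1, 2, 3}
read a: {0, 1, 2, 3}
Final reachable set {0, 1, 2, 3} has 4 states.

4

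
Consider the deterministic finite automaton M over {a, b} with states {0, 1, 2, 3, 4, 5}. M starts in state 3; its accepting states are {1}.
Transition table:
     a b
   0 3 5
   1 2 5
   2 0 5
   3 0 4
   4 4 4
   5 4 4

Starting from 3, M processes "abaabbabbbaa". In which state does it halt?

4

3 --a--> 0
0 --b--> 5
5 --a--> 4
4 --a--> 4
4 --b--> 4
4 --b--> 4
4 --a--> 4
4 --b--> 4
4 --b--> 4
4 --b--> 4
4 --a--> 4
4 --a--> 4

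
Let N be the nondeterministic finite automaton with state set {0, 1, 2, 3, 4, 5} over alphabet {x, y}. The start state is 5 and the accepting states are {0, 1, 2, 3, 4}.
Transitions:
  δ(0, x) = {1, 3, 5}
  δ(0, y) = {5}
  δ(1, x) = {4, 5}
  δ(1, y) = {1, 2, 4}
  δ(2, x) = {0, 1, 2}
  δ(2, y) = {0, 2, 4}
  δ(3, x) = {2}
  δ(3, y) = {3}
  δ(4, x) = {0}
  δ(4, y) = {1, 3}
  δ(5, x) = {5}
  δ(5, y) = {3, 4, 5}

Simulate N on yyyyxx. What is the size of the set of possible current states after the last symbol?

Start: {5}
read y: {3, 4, 5}
read y: {1, 3, 4, 5}
read y: {1, 2, 3, 4, 5}
read y: {0, 1, 2, 3, 4, 5}
read x: {0, 1, 2, 3, 4, 5}
read x: {0, 1, 2, 3, 4, 5}
Final reachable set {0, 1, 2, 3, 4, 5} has 6 states.

6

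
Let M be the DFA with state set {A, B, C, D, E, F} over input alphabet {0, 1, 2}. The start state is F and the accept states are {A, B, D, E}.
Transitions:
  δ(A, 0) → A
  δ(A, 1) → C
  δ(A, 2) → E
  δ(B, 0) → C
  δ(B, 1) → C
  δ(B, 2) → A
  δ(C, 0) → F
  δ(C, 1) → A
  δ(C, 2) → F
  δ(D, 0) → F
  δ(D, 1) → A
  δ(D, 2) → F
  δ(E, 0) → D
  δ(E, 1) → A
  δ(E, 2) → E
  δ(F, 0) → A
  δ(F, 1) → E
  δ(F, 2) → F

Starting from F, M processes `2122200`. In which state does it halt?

F

F --2--> F
F --1--> E
E --2--> E
E --2--> E
E --2--> E
E --0--> D
D --0--> F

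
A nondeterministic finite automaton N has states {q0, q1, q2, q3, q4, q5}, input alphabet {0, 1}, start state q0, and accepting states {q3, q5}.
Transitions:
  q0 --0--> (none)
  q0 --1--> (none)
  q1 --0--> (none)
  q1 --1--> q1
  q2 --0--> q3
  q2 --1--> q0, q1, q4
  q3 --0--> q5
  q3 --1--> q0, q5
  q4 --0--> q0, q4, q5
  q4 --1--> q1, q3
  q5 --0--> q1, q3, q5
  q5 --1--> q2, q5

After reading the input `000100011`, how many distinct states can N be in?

Start: {q0}
read 0: {}
The reachable set is empty and stays empty for the remaining 8 symbols.
Final reachable set {} has 0 states.

0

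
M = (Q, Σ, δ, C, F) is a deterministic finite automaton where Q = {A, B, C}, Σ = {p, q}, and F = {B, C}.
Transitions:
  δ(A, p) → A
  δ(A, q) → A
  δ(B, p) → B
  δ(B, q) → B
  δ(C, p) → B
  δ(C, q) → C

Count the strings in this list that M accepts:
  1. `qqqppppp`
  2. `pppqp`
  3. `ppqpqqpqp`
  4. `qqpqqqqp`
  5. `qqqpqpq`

5

`qqqppppp`: accepted
`pppqp`: accepted
`ppqpqqpqp`: accepted
`qqpqqqqp`: accepted
`qqqpqpq`: accepted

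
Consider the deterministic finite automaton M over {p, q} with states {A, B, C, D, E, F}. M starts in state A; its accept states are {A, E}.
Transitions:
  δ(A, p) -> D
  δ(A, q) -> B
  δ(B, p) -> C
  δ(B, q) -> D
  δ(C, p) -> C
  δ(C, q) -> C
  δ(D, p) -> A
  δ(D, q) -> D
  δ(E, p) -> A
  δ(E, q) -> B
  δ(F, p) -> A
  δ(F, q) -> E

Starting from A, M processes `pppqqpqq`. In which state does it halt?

A --p--> D
D --p--> A
A --p--> D
D --q--> D
D --q--> D
D --p--> A
A --q--> B
B --q--> D

D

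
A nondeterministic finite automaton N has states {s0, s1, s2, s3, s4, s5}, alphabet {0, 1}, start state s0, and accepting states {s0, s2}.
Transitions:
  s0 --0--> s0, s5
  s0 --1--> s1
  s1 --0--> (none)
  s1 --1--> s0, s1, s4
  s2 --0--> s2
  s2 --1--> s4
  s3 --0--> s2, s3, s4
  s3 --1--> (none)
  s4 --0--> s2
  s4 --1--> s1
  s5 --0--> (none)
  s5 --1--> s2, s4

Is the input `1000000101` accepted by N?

Start: {s0}
read 1: {s1}
read 0: {}
The reachable set is empty and stays empty for the remaining 8 symbols.
Reachable ∩ accepting = {} — empty.

rejected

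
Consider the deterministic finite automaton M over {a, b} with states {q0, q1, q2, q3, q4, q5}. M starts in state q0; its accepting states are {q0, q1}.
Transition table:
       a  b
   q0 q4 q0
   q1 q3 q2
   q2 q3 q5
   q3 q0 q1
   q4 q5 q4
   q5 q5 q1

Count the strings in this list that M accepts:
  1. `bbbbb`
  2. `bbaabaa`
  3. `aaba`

2

`bbbbb`: accepted
`bbaabaa`: accepted
`aaba`: rejected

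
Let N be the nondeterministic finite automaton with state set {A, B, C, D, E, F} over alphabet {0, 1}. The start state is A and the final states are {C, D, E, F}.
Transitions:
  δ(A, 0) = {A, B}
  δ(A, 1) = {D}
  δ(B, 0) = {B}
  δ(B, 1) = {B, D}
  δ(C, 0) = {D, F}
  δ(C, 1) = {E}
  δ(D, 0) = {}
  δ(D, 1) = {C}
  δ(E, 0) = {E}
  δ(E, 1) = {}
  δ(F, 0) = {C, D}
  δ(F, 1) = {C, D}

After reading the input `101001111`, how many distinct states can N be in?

0

Start: {A}
read 1: {D}
read 0: {}
The reachable set is empty and stays empty for the remaining 7 symbols.
Final reachable set {} has 0 states.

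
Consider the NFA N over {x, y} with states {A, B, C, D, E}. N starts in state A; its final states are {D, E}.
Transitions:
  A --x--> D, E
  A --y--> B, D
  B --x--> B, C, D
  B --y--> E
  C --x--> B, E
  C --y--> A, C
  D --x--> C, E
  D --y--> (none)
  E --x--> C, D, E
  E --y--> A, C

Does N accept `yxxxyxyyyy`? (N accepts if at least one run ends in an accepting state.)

accepted

Start: {A}
read y: {B, D}
read x: {B, C, D, E}
read x: {B, C, D, E}
read x: {B, C, D, E}
read y: {A, C, E}
read x: {B, C, D, E}
read y: {A, C, E}
read y: {A, B, C, D}
read y: {A, B, C, D, E}
read y: {A, B, C, D, E}
Reachable ∩ accepting = {D, E} — nonempty.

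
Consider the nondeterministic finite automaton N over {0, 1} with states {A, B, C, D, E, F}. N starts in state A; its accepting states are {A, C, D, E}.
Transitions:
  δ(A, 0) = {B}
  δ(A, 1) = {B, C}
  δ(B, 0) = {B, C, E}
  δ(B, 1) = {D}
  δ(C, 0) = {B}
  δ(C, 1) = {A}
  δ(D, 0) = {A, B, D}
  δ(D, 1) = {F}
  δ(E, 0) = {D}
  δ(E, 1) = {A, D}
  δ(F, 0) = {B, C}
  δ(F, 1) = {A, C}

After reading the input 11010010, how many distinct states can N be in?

Start: {A}
read 1: {B, C}
read 1: {A, D}
read 0: {A, B, D}
read 1: {B, C, D, F}
read 0: {A, B, C, D, E}
read 0: {A, B, C, D, E}
read 1: {A, B, C, D, F}
read 0: {A, B, C, D, E}
Final reachable set {A, B, C, D, E} has 5 states.

5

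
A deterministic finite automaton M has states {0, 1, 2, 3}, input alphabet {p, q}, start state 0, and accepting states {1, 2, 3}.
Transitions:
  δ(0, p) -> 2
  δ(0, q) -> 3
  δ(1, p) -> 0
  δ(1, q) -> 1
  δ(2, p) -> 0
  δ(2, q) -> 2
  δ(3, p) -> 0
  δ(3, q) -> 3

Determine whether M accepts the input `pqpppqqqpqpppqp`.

0 --p--> 2
2 --q--> 2
2 --p--> 0
0 --p--> 2
2 --p--> 0
0 --q--> 3
3 --q--> 3
3 --q--> 3
3 --p--> 0
0 --q--> 3
3 --p--> 0
0 --p--> 2
2 --p--> 0
0 --q--> 3
3 --p--> 0
End in state 0, which is not an accepting state.

rejected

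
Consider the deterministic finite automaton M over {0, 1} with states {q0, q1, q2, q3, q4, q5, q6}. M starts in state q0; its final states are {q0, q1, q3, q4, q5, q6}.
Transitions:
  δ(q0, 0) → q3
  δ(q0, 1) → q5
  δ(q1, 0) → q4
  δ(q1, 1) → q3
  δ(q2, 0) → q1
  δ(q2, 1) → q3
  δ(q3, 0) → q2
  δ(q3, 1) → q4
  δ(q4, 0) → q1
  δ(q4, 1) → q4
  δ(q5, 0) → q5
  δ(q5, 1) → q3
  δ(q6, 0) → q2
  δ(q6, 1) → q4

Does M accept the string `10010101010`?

rejected

q0 --1--> q5
q5 --0--> q5
q5 --0--> q5
q5 --1--> q3
q3 --0--> q2
q2 --1--> q3
q3 --0--> q2
q2 --1--> q3
q3 --0--> q2
q2 --1--> q3
q3 --0--> q2
End in state q2, which is not an accepting state.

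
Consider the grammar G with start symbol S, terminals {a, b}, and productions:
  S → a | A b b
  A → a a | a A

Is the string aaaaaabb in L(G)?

yes

S ⇒ Abb ⇒ aAbb ⇒ aaAbb ⇒ aaaAbb ⇒ aaaaAbb ⇒ aaaaaabb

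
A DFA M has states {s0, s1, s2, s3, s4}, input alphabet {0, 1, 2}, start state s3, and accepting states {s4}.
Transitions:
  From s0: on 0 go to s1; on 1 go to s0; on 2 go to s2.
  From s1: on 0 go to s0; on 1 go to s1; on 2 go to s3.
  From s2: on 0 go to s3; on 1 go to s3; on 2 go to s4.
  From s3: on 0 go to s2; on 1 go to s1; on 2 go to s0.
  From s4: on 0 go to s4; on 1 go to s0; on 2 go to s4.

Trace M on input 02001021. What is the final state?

s3 --0--> s2
s2 --2--> s4
s4 --0--> s4
s4 --0--> s4
s4 --1--> s0
s0 --0--> s1
s1 --2--> s3
s3 --1--> s1

s1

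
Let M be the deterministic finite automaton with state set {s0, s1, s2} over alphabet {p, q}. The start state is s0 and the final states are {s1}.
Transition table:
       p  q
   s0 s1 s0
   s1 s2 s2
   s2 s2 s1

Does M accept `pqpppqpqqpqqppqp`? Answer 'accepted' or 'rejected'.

s0 --p--> s1
s1 --q--> s2
s2 --p--> s2
s2 --p--> s2
s2 --p--> s2
s2 --q--> s1
s1 --p--> s2
s2 --q--> s1
s1 --q--> s2
s2 --p--> s2
s2 --q--> s1
s1 --q--> s2
s2 --p--> s2
s2 --p--> s2
s2 --q--> s1
s1 --p--> s2
End in state s2, which is not an accepting state.

rejected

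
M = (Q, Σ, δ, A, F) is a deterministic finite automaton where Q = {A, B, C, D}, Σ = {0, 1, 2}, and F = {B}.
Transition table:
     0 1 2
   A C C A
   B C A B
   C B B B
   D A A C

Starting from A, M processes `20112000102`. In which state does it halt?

A --2--> A
A --0--> C
C --1--> B
B --1--> A
A --2--> A
A --0--> C
C --0--> B
B --0--> C
C --1--> B
B --0--> C
C --2--> B

B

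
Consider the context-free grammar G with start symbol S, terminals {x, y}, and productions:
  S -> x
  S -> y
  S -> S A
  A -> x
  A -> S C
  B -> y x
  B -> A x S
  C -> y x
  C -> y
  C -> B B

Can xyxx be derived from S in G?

no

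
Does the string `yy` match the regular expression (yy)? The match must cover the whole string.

Split as y·y: y matches y and y matches y.

yes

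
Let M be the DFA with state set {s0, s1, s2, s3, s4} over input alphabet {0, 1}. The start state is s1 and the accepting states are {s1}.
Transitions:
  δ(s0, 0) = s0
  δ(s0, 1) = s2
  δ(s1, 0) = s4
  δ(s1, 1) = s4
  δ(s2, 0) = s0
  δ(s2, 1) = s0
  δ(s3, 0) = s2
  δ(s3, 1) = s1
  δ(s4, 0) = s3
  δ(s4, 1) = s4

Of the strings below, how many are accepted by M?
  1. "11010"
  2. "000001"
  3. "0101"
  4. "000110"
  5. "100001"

"11010": rejected
"000001": rejected
"0101": accepted
"000110": rejected
"100001": rejected

1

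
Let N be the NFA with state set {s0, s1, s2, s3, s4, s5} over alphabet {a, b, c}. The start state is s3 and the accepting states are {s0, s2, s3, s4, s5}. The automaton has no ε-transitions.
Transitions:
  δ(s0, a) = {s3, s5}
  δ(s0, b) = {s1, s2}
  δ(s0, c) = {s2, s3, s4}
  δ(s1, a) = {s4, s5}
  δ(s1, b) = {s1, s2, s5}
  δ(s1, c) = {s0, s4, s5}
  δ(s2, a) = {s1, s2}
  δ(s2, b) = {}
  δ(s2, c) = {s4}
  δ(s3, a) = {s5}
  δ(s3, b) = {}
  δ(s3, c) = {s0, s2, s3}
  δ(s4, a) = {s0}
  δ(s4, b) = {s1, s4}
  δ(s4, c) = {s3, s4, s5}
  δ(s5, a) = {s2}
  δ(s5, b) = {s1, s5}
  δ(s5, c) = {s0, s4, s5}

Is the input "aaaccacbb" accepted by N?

Start: {s3}
read a: {s5}
read a: {s2}
read a: {s1, s2}
read c: {s0, s4, s5}
read c: {s0, s2, s3, s4, s5}
read a: {s0, s1, s2, s3, s5}
read c: {s0, s2, s3, s4, s5}
read b: {s1, s2, s4, s5}
read b: {s1, s2, s4, s5}
Reachable ∩ accepting = {s2, s4, s5} — nonempty.

accepted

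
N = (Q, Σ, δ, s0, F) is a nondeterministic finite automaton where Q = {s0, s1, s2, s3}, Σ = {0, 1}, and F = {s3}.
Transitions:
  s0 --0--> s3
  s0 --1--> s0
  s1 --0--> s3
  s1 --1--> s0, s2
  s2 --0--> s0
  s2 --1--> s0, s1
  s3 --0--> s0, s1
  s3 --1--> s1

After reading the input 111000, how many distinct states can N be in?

1

Start: {s0}
read 1: {s0}
read 1: {s0}
read 1: {s0}
read 0: {s3}
read 0: {s0, s1}
read 0: {s3}
Final reachable set {s3} has 1 state.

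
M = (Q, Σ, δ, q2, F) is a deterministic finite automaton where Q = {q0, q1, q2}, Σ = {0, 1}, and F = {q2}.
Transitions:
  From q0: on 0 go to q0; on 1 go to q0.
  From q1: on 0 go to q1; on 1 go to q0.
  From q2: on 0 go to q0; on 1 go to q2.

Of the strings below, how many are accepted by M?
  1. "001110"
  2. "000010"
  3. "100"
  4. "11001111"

"001110": rejected
"000010": rejected
"100": rejected
"11001111": rejected

0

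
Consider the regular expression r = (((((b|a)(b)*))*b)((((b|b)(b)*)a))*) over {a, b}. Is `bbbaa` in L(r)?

No split of bbbaa into u·v has ((((b|a)(b)*))*b) matching u and ((((b|b)(b)*)a))* matching v.

no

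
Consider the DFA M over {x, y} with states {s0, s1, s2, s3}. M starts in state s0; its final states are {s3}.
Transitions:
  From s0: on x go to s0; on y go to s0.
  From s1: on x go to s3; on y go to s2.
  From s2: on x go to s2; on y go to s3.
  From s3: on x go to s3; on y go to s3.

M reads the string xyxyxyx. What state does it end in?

s0 --x--> s0
s0 --y--> s0
s0 --x--> s0
s0 --y--> s0
s0 --x--> s0
s0 --y--> s0
s0 --x--> s0

s0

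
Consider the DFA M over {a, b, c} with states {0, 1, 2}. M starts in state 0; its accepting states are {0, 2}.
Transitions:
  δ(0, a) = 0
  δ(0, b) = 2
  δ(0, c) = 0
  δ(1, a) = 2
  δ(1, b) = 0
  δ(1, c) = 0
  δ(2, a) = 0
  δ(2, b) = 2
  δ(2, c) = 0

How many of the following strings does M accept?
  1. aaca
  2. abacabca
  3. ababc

aaca: accepted
abacabca: accepted
ababc: accepted

3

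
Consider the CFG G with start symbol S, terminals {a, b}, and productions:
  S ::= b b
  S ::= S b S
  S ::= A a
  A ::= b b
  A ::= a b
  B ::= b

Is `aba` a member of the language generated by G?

yes

S ⇒ Aa ⇒ aba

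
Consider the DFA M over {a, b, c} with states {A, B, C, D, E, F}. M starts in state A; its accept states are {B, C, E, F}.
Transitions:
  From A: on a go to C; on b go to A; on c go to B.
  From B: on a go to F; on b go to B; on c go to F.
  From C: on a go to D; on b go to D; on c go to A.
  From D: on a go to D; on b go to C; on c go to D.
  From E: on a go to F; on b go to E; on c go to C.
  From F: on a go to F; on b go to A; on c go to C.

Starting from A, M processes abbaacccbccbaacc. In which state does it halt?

A

A --a--> C
C --b--> D
D --b--> C
C --a--> D
D --a--> D
D --c--> D
D --c--> D
D --c--> D
D --b--> C
C --c--> A
A --c--> B
B --b--> B
B --a--> F
F --a--> F
F --c--> C
C --c--> A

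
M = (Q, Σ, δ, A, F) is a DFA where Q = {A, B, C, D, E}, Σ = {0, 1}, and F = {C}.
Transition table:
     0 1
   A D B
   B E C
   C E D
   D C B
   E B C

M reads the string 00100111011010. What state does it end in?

C

A --0--> D
D --0--> C
C --1--> D
D --0--> C
C --0--> E
E --1--> C
C --1--> D
D --1--> B
B --0--> E
E --1--> C
C --1--> D
D --0--> C
C --1--> D
D --0--> C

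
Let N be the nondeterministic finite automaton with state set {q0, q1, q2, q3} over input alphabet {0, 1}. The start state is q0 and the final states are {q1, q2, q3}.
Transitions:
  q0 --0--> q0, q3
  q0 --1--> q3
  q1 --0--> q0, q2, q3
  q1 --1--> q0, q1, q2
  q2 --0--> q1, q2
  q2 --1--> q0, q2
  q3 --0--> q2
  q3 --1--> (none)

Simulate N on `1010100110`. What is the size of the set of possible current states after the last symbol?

Start: {q0}
read 1: {q3}
read 0: {q2}
read 1: {q0, q2}
read 0: {q0, q1, q2, q3}
read 1: {q0, q1, q2, q3}
read 0: {q0, q1, q2, q3}
read 0: {q0, q1, q2, q3}
read 1: {q0, q1, q2, q3}
read 1: {q0, q1, q2, q3}
read 0: {q0, q1, q2, q3}
Final reachable set {q0, q1, q2, q3} has 4 states.

4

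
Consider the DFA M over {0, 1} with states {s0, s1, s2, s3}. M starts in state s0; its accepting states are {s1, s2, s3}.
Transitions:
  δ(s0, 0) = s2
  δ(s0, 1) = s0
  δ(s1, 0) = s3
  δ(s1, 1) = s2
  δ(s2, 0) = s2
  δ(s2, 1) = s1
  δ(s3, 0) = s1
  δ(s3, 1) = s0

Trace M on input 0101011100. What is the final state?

s0 --0--> s2
s2 --1--> s1
s1 --0--> s3
s3 --1--> s0
s0 --0--> s2
s2 --1--> s1
s1 --1--> s2
s2 --1--> s1
s1 --0--> s3
s3 --0--> s1

s1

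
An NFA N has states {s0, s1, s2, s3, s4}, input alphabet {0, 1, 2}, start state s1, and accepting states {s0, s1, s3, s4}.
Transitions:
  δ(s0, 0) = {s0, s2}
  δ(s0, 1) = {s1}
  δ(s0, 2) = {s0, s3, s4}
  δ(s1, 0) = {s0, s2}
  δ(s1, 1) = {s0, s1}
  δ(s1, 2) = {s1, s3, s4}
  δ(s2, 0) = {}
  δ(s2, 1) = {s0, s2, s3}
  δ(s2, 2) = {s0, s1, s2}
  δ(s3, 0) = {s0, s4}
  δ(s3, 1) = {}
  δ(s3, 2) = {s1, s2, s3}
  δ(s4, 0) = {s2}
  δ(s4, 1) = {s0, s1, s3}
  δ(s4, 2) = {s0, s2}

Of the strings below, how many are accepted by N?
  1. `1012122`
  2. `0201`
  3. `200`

`1012122`: accepted
`0201`: accepted
`200`: accepted

3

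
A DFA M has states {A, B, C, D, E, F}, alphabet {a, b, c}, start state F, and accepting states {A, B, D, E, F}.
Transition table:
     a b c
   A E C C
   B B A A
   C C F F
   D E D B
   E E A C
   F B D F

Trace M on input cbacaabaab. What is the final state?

F --c--> F
F --b--> D
D --a--> E
E --c--> C
C --a--> C
C --a--> C
C --b--> F
F --a--> B
B --a--> B
B --b--> A

A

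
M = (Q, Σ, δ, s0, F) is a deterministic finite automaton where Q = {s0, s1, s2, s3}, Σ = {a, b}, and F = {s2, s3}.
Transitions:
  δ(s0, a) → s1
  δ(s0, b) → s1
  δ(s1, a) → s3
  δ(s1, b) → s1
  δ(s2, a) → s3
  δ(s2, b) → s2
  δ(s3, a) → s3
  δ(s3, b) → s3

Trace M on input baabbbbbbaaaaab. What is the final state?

s0 --b--> s1
s1 --a--> s3
s3 --a--> s3
s3 --b--> s3
s3 --b--> s3
s3 --b--> s3
s3 --b--> s3
s3 --b--> s3
s3 --b--> s3
s3 --a--> s3
s3 --a--> s3
s3 --a--> s3
s3 --a--> s3
s3 --a--> s3
s3 --b--> s3

s3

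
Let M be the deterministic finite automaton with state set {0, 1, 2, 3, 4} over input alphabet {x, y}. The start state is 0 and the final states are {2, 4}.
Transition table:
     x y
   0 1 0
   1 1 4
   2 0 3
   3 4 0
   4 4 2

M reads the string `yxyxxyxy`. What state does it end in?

0

0 --y--> 0
0 --x--> 1
1 --y--> 4
4 --x--> 4
4 --x--> 4
4 --y--> 2
2 --x--> 0
0 --y--> 0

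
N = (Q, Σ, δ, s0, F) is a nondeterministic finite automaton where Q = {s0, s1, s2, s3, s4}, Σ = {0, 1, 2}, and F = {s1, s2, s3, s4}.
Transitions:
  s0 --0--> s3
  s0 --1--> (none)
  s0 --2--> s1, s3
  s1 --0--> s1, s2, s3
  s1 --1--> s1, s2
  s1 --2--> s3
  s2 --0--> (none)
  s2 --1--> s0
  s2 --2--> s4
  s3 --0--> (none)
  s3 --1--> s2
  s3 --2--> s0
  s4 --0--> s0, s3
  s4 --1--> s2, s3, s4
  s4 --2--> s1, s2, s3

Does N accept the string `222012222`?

accepted

Start: {s0}
read 2: {s1, s3}
read 2: {s0, s3}
read 2: {s0, s1, s3}
read 0: {s1, s2, s3}
read 1: {s0, s1, s2}
read 2: {s1, s3, s4}
read 2: {s0, s1, s2, s3}
read 2: {s0, s1, s3, s4}
read 2: {s0, s1, s2, s3}
Reachable ∩ accepting = {s1, s2, s3} — nonempty.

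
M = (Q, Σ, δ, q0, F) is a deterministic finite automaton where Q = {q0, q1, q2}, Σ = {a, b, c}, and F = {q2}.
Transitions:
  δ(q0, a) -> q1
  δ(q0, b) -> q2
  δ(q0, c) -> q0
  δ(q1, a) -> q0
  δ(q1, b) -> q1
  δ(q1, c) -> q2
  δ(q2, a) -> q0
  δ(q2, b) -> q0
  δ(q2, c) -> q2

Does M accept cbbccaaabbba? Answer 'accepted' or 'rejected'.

rejected

q0 --c--> q0
q0 --b--> q2
q2 --b--> q0
q0 --c--> q0
q0 --c--> q0
q0 --a--> q1
q1 --a--> q0
q0 --a--> q1
q1 --b--> q1
q1 --b--> q1
q1 --b--> q1
q1 --a--> q0
End in state q0, which is not an accepting state.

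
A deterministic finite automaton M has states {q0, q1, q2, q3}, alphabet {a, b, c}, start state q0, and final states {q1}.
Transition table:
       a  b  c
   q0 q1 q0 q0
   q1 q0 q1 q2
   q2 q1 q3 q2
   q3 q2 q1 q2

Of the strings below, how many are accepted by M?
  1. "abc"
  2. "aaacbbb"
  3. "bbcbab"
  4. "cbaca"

3

"abc": rejected
"aaacbbb": accepted
"bbcbab": accepted
"cbaca": accepted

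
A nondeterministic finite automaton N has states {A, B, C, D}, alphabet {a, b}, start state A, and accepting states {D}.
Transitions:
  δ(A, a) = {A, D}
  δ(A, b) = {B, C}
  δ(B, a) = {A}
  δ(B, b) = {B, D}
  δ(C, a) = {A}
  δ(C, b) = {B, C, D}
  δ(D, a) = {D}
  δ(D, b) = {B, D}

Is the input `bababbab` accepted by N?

Start: {A}
read b: {B, C}
read a: {A}
read b: {B, C}
read a: {A}
read b: {B, C}
read b: {B, C, D}
read a: {A, D}
read b: {B, C, D}
Reachable ∩ accepting = {D} — nonempty.

accepted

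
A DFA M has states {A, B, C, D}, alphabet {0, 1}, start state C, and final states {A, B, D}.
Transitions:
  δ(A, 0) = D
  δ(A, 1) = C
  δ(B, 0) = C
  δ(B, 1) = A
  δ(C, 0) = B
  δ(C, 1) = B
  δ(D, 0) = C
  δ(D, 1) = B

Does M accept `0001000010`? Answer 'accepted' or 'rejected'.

rejected

C --0--> B
B --0--> C
C --0--> B
B --1--> A
A --0--> D
D --0--> C
C --0--> B
B --0--> C
C --1--> B
B --0--> C
End in state C, which is not an accepting state.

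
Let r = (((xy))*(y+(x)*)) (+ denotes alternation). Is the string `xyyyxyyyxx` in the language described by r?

No split of xyyyxyyyxx into u·v has ((xy))* matching u and (y+(x)*) matching v.

no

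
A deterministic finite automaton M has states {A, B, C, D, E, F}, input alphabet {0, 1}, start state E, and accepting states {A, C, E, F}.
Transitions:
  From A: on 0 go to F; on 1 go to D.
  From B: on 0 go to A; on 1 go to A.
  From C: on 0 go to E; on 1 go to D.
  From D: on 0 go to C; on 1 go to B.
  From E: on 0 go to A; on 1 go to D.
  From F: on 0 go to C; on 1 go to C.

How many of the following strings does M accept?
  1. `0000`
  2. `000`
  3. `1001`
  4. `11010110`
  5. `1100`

`0000`: accepted
`000`: accepted
`1001`: rejected
`11010110`: accepted
`1100`: accepted

4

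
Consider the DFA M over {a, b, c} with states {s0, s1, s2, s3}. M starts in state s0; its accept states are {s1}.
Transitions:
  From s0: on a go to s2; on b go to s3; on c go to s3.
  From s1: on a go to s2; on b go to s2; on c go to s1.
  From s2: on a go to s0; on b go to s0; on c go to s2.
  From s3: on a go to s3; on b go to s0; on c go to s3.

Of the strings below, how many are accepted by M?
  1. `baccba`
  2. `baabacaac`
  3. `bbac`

0

`baccba`: rejected
`baabacaac`: rejected
`bbac`: rejected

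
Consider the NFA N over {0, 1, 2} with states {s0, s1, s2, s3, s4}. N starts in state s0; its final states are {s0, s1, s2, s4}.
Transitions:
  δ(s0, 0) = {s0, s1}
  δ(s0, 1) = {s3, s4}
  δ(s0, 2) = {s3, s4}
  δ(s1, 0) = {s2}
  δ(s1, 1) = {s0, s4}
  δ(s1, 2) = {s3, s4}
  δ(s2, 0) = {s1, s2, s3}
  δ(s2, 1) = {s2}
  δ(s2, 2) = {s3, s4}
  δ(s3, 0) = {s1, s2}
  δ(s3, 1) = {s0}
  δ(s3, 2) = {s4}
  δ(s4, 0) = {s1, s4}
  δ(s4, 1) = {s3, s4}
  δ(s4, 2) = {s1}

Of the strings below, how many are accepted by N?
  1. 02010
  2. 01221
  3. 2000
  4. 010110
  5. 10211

5

02010: accepted
01221: accepted
2000: accepted
010110: accepted
10211: accepted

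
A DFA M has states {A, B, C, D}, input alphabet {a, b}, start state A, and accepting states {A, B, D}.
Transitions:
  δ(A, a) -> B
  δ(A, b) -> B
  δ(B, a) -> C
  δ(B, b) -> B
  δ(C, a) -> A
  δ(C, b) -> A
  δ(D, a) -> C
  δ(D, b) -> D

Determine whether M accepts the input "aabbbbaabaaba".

rejected

A --a--> B
B --a--> C
C --b--> A
A --b--> B
B --b--> B
B --b--> B
B --a--> C
C --a--> A
A --b--> B
B --a--> C
C --a--> A
A --b--> B
B --a--> C
End in state C, which is not an accepting state.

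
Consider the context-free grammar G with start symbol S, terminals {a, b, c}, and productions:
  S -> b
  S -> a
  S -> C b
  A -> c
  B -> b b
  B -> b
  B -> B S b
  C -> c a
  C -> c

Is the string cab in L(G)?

yes

S ⇒ Cb ⇒ cab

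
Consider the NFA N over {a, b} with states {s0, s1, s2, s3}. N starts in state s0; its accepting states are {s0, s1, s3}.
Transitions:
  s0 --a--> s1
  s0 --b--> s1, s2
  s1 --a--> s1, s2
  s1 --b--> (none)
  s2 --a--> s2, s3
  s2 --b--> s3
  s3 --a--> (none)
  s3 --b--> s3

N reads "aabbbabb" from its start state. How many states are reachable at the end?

0

Start: {s0}
read a: {s1}
read a: {s1, s2}
read b: {s3}
read b: {s3}
read b: {s3}
read a: {}
The reachable set is empty and stays empty for the remaining 2 symbols.
Final reachable set {} has 0 states.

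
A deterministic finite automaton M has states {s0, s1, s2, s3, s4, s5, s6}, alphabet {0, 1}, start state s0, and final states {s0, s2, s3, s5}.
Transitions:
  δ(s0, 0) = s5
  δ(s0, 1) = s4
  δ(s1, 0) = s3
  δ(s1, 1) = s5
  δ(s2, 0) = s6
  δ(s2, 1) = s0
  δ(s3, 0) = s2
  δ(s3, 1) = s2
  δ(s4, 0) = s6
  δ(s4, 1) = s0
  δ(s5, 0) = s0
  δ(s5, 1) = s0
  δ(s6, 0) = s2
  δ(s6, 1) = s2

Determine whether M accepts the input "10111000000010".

s0 --1--> s4
s4 --0--> s6
s6 --1--> s2
s2 --1--> s0
s0 --1--> s4
s4 --0--> s6
s6 --0--> s2
s2 --0--> s6
s6 --0--> s2
s2 --0--> s6
s6 --0--> s2
s2 --0--> s6
s6 --1--> s2
s2 --0--> s6
End in state s6, which is not an accepting state.

rejected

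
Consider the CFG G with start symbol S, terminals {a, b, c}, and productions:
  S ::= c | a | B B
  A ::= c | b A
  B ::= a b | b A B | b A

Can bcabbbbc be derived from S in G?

S ⇒ BB ⇒ bABB ⇒ bcBB ⇒ bcabB ⇒ bcabbA ⇒ bcabbbA ⇒ bcabbbbA ⇒ bcabbbbc

yes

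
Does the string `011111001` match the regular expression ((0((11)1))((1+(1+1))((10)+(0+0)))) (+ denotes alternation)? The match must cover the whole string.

no

No split of 011111001 into u·v has (0((11)1)) matching u and ((1+(1+1))((10)+(0+0))) matching v.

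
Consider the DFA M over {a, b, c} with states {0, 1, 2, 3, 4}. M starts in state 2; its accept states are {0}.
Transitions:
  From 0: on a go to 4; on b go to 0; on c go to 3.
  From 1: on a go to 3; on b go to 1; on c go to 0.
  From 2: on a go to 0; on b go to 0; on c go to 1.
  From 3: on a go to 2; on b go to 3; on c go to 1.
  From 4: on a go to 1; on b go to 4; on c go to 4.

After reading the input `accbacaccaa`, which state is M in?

2 --a--> 0
0 --c--> 3
3 --c--> 1
1 --b--> 1
1 --a--> 3
3 --c--> 1
1 --a--> 3
3 --c--> 1
1 --c--> 0
0 --a--> 4
4 --a--> 1

1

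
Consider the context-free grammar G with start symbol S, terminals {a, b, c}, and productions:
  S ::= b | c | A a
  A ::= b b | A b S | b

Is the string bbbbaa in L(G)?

yes

S ⇒ Aa ⇒ AbSa ⇒ bbSa ⇒ bbAaa ⇒ bbbbaa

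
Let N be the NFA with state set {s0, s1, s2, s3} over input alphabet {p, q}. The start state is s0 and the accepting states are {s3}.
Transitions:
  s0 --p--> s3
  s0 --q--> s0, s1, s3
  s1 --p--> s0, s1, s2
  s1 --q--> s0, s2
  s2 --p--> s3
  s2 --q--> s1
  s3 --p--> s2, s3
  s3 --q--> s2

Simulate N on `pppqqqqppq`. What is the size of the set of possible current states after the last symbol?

4

Start: {s0}
read p: {s3}
read p: {s2, s3}
read p: {s2, s3}
read q: {s1, s2}
read q: {s0, s1, s2}
read q: {s0, s1, s2, s3}
read q: {s0, s1, s2, s3}
read p: {s0, s1, s2, s3}
read p: {s0, s1, s2, s3}
read q: {s0, s1, s2, s3}
Final reachable set {s0, s1, s2, s3} has 4 states.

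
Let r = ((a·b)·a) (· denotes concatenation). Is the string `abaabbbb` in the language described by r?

no

No split of abaabbbb into u·v has (a·b) matching u and a matching v.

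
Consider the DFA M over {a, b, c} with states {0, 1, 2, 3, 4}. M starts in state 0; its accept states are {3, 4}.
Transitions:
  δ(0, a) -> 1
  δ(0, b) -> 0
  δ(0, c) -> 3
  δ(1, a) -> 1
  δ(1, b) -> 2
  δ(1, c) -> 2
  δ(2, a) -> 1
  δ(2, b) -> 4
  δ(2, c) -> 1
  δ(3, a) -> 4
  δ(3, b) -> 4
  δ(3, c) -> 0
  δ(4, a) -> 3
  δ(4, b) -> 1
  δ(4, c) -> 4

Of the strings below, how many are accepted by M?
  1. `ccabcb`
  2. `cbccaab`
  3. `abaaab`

`ccabcb`: rejected
`cbccaab`: rejected
`abaaab`: rejected

0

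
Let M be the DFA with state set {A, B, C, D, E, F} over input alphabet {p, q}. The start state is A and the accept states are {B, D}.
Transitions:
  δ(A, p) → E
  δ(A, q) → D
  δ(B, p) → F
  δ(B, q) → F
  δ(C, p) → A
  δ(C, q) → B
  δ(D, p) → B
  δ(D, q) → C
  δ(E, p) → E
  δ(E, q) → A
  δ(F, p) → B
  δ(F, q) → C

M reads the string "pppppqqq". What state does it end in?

C

A --p--> E
E --p--> E
E --p--> E
E --p--> E
E --p--> E
E --q--> A
A --q--> D
D --q--> C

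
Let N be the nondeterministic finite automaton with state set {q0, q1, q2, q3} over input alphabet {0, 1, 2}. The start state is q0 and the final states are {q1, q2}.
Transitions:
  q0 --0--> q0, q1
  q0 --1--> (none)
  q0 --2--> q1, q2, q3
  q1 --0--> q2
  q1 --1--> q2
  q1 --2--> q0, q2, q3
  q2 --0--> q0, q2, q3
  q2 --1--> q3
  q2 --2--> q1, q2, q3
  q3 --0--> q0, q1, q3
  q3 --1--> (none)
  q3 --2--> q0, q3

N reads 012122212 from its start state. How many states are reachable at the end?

4

Start: {q0}
read 0: {q0, q1}
read 1: {q2}
read 2: {q1, q2, q3}
read 1: {q2, q3}
read 2: {q0, q1, q2, q3}
read 2: {q0, q1, q2, q3}
read 2: {q0, q1, q2, q3}
read 1: {q2, q3}
read 2: {q0, q1, q2, q3}
Final reachable set {q0, q1, q2, q3} has 4 states.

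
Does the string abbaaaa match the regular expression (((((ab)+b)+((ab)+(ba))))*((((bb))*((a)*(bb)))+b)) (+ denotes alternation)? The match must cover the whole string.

no

No split of abbaaaa into u·v has ((((ab)+b)+((ab)+(ba))))* matching u and ((((bb))*((a)*(bb)))+b) matching v.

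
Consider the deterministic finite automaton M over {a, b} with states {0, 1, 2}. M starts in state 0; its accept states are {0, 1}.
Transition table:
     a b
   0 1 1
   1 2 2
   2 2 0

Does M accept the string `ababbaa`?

rejected

0 --a--> 1
1 --b--> 2
2 --a--> 2
2 --b--> 0
0 --b--> 1
1 --a--> 2
2 --a--> 2
End in state 2, which is not an accepting state.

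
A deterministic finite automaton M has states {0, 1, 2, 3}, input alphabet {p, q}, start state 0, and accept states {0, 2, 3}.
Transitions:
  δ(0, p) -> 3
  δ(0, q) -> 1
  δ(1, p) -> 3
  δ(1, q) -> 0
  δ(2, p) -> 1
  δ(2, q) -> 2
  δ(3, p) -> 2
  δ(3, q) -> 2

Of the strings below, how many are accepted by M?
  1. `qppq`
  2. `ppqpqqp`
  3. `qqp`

`qppq`: accepted
`ppqpqqp`: accepted
`qqp`: accepted

3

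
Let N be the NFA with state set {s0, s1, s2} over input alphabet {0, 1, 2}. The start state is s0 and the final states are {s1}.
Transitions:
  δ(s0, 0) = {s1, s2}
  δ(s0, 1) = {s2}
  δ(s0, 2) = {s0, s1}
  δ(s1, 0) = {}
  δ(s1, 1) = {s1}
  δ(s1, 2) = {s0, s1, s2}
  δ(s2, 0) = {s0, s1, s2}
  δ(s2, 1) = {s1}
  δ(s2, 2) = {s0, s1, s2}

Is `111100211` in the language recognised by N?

rejected

Start: {s0}
read 1: {s2}
read 1: {s1}
read 1: {s1}
read 1: {s1}
read 0: {}
The reachable set is empty and stays empty for the remaining 4 symbols.
Reachable ∩ accepting = {} — empty.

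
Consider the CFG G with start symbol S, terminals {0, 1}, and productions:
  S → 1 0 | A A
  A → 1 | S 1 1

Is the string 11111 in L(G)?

yes

S ⇒ AA ⇒ S11A ⇒ AA11A ⇒ 1A11A ⇒ 1111A ⇒ 11111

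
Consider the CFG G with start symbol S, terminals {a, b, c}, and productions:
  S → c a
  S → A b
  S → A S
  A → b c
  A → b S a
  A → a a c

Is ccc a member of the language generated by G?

no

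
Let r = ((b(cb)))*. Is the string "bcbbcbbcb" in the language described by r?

yes

Split into 3 pieces bcb · bcb · bcb; each matches (b(cb)).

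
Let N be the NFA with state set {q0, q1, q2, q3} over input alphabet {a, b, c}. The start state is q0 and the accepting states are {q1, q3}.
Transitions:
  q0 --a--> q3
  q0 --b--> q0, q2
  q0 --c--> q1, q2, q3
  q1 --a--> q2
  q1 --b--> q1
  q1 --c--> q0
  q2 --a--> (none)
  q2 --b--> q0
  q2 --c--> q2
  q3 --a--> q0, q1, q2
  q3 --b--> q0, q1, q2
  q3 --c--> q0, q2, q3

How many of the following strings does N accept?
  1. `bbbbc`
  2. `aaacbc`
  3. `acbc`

`bbbbc`: accepted
`aaacbc`: accepted
`acbc`: accepted

3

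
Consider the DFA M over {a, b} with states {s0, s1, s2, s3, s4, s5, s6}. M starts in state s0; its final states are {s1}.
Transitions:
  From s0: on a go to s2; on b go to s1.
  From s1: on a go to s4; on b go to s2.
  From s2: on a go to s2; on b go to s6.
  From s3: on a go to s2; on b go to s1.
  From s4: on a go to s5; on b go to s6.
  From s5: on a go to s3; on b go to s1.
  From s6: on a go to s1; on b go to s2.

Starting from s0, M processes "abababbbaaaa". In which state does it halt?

s0 --a--> s2
s2 --b--> s6
s6 --a--> s1
s1 --b--> s2
s2 --a--> s2
s2 --b--> s6
s6 --b--> s2
s2 --b--> s6
s6 --a--> s1
s1 --a--> s4
s4 --a--> s5
s5 --a--> s3

s3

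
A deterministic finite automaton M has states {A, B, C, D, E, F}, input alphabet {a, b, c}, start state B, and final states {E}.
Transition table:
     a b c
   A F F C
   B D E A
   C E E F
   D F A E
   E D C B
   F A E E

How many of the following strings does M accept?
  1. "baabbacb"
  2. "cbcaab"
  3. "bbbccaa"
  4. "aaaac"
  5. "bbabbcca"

3

"baabbacb": accepted
"cbcaab": accepted
"bbbccaa": rejected
"aaaac": accepted
"bbabbcca": rejected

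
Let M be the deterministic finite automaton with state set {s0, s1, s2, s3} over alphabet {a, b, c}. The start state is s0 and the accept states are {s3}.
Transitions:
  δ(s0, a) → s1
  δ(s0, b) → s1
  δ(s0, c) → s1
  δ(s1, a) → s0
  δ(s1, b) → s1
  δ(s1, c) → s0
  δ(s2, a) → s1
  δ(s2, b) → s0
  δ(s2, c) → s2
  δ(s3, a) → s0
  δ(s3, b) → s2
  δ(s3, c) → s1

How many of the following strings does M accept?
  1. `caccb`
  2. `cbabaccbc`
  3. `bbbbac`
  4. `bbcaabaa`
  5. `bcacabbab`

0

`caccb`: rejected
`cbabaccbc`: rejected
`bbbbac`: rejected
`bbcaabaa`: rejected
`bcacabbab`: rejected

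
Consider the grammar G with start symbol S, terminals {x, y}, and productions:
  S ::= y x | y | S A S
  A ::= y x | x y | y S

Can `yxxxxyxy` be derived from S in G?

no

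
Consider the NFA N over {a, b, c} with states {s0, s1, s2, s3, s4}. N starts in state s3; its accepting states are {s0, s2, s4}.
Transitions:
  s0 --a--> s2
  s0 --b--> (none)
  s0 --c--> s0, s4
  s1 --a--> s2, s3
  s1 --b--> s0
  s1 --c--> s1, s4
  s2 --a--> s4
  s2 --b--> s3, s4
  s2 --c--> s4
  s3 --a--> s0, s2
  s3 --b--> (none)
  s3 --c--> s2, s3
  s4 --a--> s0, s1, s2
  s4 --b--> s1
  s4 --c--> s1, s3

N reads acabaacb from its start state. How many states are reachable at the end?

Start: {s3}
read a: {s0, s2}
read c: {s0, s4}
read a: {s0, s1, s2}
read b: {s0, s3, s4}
read a: {s0, s1, s2}
read a: {s2, s3, s4}
read c: {s1, s2, s3, s4}
read b: {s0, s1, s3, s4}
Final reachable set {s0, s1, s3, s4} has 4 states.

4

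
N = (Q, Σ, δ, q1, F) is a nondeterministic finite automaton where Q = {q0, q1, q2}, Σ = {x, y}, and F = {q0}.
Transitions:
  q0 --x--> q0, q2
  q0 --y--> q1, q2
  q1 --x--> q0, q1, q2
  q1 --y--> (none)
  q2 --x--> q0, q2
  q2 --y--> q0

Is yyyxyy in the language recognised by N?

rejected

Start: {q1}
read y: {}
The reachable set is empty and stays empty for the remaining 5 symbols.
Reachable ∩ accepting = {} — empty.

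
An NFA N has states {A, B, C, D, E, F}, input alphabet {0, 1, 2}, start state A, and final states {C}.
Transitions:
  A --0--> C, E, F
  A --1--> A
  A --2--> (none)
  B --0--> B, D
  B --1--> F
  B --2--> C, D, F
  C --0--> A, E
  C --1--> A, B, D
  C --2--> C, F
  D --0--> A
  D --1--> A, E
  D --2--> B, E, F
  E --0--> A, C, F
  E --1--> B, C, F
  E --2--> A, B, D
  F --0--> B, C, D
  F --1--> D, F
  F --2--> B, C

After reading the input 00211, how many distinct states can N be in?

6

Start: {A}
read 0: {C, E, F}
read 0: {A, B, C, D, E, F}
read 2: {A, B, C, D, E, F}
read 1: {A, B, C, D, E, F}
read 1: {A, B, C, D, E, F}
Final reachable set {A, B, C, D, E, F} has 6 states.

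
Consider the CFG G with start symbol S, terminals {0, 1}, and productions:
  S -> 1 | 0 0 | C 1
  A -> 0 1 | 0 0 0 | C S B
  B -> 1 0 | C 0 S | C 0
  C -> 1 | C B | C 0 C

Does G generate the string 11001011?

yes

S ⇒ C1 ⇒ C0C1 ⇒ CB0C1 ⇒ 1B0C1 ⇒ 1100C1 ⇒ 1100C0C1 ⇒ 110010C1 ⇒ 11001011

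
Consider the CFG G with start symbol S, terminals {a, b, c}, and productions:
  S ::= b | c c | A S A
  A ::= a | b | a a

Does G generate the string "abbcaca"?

no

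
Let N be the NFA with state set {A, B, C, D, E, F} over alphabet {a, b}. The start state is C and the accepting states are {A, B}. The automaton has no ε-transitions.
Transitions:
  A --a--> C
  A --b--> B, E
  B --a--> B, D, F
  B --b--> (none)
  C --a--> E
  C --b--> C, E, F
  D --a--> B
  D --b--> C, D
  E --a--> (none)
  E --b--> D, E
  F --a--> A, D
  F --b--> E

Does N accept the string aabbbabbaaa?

Start: {C}
read a: {E}
read a: {}
The reachable set is empty and stays empty for the remaining 9 symbols.
Reachable ∩ accepting = {} — empty.

rejected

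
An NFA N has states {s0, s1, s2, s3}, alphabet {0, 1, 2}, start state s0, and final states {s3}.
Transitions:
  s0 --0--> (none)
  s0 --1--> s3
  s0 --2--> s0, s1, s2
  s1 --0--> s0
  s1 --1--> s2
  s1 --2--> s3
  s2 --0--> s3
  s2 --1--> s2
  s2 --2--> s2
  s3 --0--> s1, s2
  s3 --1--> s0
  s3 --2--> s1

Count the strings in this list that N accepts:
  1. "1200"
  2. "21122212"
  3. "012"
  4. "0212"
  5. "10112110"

"1200": rejected
"21122212": rejected
"012": rejected
"0212": rejected
"10112110": accepted

1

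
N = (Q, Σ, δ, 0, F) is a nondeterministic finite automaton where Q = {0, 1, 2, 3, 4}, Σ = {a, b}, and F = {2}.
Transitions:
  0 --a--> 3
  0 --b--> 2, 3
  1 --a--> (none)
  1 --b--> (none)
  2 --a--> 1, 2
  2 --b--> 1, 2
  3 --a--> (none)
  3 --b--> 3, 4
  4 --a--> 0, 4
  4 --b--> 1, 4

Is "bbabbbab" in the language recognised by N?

accepted

Start: {0}
read b: {2, 3}
read b: {1, 2, 3, 4}
read a: {0, 1, 2, 4}
read b: {1, 2, 3, 4}
read b: {1, 2, 3, 4}
read b: {1, 2, 3, 4}
read a: {0, 1, 2, 4}
read b: {1, 2, 3, 4}
Reachable ∩ accepting = {2} — nonempty.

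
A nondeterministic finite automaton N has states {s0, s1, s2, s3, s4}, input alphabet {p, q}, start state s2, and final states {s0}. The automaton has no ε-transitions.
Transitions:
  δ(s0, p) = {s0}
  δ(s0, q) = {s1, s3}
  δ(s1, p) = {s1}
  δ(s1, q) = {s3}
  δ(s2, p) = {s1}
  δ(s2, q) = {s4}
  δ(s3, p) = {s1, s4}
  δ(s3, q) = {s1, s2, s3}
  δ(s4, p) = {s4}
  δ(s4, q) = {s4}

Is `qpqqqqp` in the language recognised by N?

Start: {s2}
read q: {s4}
read p: {s4}
read q: {s4}
read q: {s4}
read q: {s4}
read q: {s4}
read p: {s4}
Reachable ∩ accepting = {} — empty.

rejected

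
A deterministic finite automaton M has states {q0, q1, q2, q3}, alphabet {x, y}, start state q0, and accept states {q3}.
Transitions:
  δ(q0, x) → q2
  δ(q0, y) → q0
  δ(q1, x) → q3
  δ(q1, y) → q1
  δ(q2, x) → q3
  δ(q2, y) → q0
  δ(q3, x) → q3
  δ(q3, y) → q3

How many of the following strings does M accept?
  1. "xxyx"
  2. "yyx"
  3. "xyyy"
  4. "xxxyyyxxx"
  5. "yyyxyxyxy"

2

"xxyx": accepted
"yyx": rejected
"xyyy": rejected
"xxxyyyxxx": accepted
"yyyxyxyxy": rejected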